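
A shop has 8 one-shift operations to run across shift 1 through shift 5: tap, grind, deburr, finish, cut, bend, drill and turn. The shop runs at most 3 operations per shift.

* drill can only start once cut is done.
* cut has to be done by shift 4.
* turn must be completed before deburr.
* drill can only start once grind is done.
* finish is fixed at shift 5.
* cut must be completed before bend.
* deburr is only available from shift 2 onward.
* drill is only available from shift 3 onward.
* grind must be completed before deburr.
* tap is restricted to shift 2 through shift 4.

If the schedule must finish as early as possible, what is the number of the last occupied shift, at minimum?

shift 5

The precedence chain requires at least 2 distinct shifts.
With at most 3 per shift and 8 operations, at least 3 shifts are needed.
finish can't be placed before shift 5, so the schedule must run through at least shift 5.
5 works (last occupied shift: shift 5): for example bend in shift 2, cut in shift 1, deburr in shift 2, turn in shift 1, tap in shift 2, drill in shift 3, grind in shift 1, finish in shift 5.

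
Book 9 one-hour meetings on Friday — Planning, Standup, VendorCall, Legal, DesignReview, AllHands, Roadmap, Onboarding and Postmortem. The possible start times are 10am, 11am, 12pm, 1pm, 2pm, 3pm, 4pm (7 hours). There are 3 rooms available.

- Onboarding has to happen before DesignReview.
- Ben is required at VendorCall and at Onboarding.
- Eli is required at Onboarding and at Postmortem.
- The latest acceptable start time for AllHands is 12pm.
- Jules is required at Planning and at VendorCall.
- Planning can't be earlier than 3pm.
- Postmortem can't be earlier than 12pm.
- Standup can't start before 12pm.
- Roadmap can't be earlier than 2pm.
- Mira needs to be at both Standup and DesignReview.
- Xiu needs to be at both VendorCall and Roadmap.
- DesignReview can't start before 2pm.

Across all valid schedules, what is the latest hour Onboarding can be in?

Downstream work caps Onboarding at 3pm.
Onboarding at 3pm is achievable: DesignReview -> 4pm, Onboarding -> 3pm, Legal -> 10am, Planning -> 3pm, VendorCall -> 10am, AllHands -> 10am, Standup -> 12pm, Postmortem -> 12pm, Roadmap -> 2pm.

3pm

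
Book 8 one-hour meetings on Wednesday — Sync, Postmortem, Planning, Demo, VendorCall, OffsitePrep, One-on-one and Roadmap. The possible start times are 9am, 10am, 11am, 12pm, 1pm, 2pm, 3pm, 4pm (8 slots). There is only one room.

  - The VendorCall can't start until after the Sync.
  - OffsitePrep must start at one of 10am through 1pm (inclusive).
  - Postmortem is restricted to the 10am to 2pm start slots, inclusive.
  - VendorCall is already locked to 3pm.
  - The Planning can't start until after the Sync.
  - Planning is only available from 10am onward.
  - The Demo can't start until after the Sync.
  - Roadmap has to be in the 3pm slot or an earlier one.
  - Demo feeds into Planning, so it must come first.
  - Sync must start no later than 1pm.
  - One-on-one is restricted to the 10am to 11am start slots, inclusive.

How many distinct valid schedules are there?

Splitting on Sync: it can be 9am (36), 10am (4), 11am (4), 12pm (6), 1pm (4). Listing each branch's schedules as (Postmortem, Planning, Demo, VendorCall, OffsitePrep, One-on-one, Roadmap):
Sync=9am: (10am,4pm,12pm,3pm,1pm,11am,2pm) (10am,4pm,1pm,3pm,12pm,11am,2pm) (10am,4pm,2pm,3pm,12pm,11am,1pm) (10am,4pm,2pm,3pm,1pm,11am,12pm) (11am,4pm,12pm,3pm,1pm,10am,2pm) (11am,4pm,1pm,3pm,12pm,10am,2pm) (11am,4pm,2pm,3pm,12pm,10am,1pm) (11am,4pm,2pm,3pm,1pm,10am,12pm) (12pm,4pm,10am,3pm,1pm,11am,2pm) (12pm,4pm,11am,3pm,1pm,10am,2pm) (12pm,4pm,1pm,3pm,10am,11am,2pm) (12pm,4pm,1pm,3pm,11am,10am,2pm) (12pm,4pm,2pm,3pm,10am,11am,1pm) (12pm,4pm,2pm,3pm,11am,10am,1pm) (12pm,4pm,2pm,3pm,1pm,10am,11am) (12pm,4pm,2pm,3pm,1pm,11am,10am) (1pm,4pm,10am,3pm,12pm,11am,2pm) (1pm,4pm,11am,3pm,12pm,10am,2pm) (1pm,4pm,12pm,3pm,10am,11am,2pm) (1pm,4pm,12pm,3pm,11am,10am,2pm) (1pm,4pm,2pm,3pm,10am,11am,12pm) (1pm,4pm,2pm,3pm,11am,10am,12pm) (1pm,4pm,2pm,3pm,12pm,10am,11am) (1pm,4pm,2pm,3pm,12pm,11am,10am) (2pm,4pm,10am,3pm,12pm,11am,1pm) (2pm,4pm,10am,3pm,1pm,11am,12pm) (2pm,4pm,11am,3pm,12pm,10am,1pm) (2pm,4pm,11am,3pm,1pm,10am,12pm) (2pm,4pm,12pm,3pm,10am,11am,1pm) (2pm,4pm,12pm,3pm,11am,10am,1pm) (2pm,4pm,12pm,3pm,1pm,10am,11am) (2pm,4pm,12pm,3pm,1pm,11am,10am) (2pm,4pm,1pm,3pm,10am,11am,12pm) (2pm,4pm,1pm,3pm,11am,10am,12pm) (2pm,4pm,1pm,3pm,12pm,10am,11am) (2pm,4pm,1pm,3pm,12pm,11am,10am) — 36.
Sync=10am: (12pm,4pm,2pm,3pm,1pm,11am,9am) (1pm,4pm,2pm,3pm,12pm,11am,9am) (2pm,4pm,12pm,3pm,1pm,11am,9am) (2pm,4pm,1pm,3pm,12pm,11am,9am) — 4.
Sync=11am: (12pm,4pm,2pm,3pm,1pm,10am,9am) (1pm,4pm,2pm,3pm,12pm,10am,9am) (2pm,4pm,12pm,3pm,1pm,10am,9am) (2pm,4pm,1pm,3pm,12pm,10am,9am) — 4.
Sync=12pm: (10am,4pm,2pm,3pm,1pm,11am,9am) (11am,4pm,2pm,3pm,1pm,10am,9am) (1pm,4pm,2pm,3pm,10am,11am,9am) (1pm,4pm,2pm,3pm,11am,10am,9am) (2pm,4pm,1pm,3pm,10am,11am,9am) (2pm,4pm,1pm,3pm,11am,10am,9am) — 6.
Sync=1pm: (10am,4pm,2pm,3pm,12pm,11am,9am) (11am,4pm,2pm,3pm,12pm,10am,9am) (12pm,4pm,2pm,3pm,10am,11am,9am) (12pm,4pm,2pm,3pm,11am,10am,9am) — 4.
Summing: 36 + 4 + 4 + 6 + 4 = 54.

54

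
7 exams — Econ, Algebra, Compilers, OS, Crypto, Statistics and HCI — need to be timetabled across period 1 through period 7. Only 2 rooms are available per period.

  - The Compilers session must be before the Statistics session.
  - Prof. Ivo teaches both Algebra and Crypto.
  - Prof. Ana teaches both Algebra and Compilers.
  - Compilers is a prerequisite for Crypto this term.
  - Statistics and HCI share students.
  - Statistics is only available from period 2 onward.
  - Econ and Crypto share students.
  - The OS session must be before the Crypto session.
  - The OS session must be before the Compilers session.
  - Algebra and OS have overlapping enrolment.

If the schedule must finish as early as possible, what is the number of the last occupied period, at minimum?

The precedence chain requires at least 3 distinct periods.
With at most 2 per period and 7 exams, at least 4 periods are needed.
4 works (last occupied period: period 4): for example HCI=period 2, Algebra=period 4, Crypto=period 3, OS=period 1, Compilers=period 2, Econ=period 1, Statistics=period 3.

period 4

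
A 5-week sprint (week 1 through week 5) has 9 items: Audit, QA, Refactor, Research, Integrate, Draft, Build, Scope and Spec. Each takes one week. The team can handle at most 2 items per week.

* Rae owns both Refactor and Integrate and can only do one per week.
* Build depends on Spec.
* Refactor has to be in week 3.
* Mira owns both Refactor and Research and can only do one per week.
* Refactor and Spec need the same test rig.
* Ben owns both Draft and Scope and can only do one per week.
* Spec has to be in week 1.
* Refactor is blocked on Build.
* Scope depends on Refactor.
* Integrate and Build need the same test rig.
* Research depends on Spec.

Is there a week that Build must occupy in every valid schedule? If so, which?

Spec is fixed at week 1 and must come before Build, so Build is at least week 2.
Refactor is fixed at week 3 and must come after Build, so Build is at most week 2.
So Build must be week 2.

week 2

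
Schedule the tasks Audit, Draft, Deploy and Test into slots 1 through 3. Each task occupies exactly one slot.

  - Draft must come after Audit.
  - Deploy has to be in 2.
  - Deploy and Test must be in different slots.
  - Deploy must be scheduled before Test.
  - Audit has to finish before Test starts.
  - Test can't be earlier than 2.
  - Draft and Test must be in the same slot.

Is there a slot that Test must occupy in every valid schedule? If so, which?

3

Test's window is 2–3.
Deploy is fixed at 2, and Test can't share a slot with Deploy.
So Test must be 3.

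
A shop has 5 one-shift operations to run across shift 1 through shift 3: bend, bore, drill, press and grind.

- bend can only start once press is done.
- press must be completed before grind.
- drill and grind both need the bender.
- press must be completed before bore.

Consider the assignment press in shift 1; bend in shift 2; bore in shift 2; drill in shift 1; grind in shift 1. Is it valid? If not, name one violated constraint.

No. drill and grind both need the bender is not satisfied.

bend can only start once press is done — holds.
press must be completed before bore — holds.
drill and grind both need the bender — violated.
press must be completed before grind — violated.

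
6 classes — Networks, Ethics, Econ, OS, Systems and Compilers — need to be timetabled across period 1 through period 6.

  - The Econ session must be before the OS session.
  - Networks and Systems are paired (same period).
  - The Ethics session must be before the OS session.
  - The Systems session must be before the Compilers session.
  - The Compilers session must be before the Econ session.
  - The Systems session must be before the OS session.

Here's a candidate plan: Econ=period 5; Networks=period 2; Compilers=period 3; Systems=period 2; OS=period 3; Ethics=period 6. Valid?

Invalid. The Ethics session must be before the OS session.

The Systems session must be before the Compilers session — holds.
The Ethics session must be before the OS session — violated.
The Compilers session must be before the Econ session — holds.
The Econ session must be before the OS session — violated.
The Systems session must be before the OS session — holds.
Networks and Systems are paired (same period) — holds.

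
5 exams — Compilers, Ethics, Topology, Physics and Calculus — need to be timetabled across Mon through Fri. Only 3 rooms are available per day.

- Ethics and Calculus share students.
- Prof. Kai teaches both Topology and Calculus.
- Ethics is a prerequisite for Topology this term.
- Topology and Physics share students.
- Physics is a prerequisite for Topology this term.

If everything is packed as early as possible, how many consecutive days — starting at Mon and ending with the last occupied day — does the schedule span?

3 days

The precedence chain requires at least 2 distinct days.
With at most 3 per day and 5 exams, at least 2 days are needed.
Could 2 days be enough, i.e. nothing placed later than Tue? No: Topology must come after Ethics (at Mon or later) → {Tue}; Ethics must come before Topology (at Tue or earlier) → {Mon}; Calculus can't share with Ethics (Mon) → {Tue}; Calculus can't share with Topology (Tue) → nothing is left.
So 2 days is not enough.
3 works (last occupied day: Wed): for example Physics -> Mon, Topology -> Tue, Compilers -> Mon, Calculus -> Wed, Ethics -> Mon.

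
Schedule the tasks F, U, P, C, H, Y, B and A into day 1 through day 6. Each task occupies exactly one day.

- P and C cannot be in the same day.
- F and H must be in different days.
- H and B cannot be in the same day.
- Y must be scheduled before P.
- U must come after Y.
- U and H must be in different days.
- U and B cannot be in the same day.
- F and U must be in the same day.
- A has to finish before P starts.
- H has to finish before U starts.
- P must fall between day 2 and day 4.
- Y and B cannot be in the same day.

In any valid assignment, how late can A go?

day 3

Downstream work caps A at day 3.
A at day 3 is achievable: Y=day 1, A=day 3, F=day 2, B=day 3, U=day 2, H=day 1, C=day 1, P=day 4.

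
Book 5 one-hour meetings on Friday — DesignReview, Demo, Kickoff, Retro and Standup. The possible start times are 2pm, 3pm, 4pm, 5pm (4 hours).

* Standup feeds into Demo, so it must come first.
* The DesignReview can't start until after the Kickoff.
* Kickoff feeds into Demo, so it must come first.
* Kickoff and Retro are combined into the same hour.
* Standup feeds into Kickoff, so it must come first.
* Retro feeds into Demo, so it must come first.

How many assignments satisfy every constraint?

6

Splitting on DesignReview: it can be 4pm (2), 5pm (4). Listing each branch's schedules as (Demo, Kickoff, Retro, Standup):
DesignReview=4pm: (4pm,3pm,3pm,2pm) (5pm,3pm,3pm,2pm) — 2.
DesignReview=5pm: (4pm,3pm,3pm,2pm) (5pm,3pm,3pm,2pm) (5pm,4pm,4pm,2pm) (5pm,4pm,4pm,3pm) — 4.
Summing: 2 + 4 = 6.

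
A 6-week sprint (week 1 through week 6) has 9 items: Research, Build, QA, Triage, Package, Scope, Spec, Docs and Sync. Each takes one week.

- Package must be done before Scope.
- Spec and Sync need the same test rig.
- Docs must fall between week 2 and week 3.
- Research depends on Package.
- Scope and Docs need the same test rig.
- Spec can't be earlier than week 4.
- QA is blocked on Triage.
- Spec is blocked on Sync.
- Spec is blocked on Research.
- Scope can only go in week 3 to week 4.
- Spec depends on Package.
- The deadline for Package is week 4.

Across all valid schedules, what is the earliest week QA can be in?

week 2

Precedence pushes QA to at least week 2.
QA at week 2 is achievable: Research=week 2; Spec=week 4; QA=week 2; Scope=week 3; Package=week 1; Sync=week 1; Docs=week 2; Build=week 1; Triage=week 1.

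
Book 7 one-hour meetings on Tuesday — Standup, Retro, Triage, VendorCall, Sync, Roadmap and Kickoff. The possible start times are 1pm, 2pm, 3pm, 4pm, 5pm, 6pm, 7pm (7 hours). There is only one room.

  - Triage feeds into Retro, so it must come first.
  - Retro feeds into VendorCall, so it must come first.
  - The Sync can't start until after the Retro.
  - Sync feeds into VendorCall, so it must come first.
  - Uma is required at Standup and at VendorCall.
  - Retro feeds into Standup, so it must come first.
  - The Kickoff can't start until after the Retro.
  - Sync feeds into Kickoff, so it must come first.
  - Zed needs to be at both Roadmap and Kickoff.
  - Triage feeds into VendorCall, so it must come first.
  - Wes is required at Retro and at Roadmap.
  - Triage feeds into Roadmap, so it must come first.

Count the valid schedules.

48

Splitting on Standup: it can be 3pm (8), 4pm (10), 5pm (10), 6pm (10), 7pm (10). Listing each branch's schedules as (Retro, Triage, VendorCall, Sync, Roadmap, Kickoff):
Standup=3pm: (2pm,1pm,5pm,4pm,6pm,7pm) (2pm,1pm,5pm,4pm,7pm,6pm) (2pm,1pm,6pm,4pm,5pm,7pm) (2pm,1pm,6pm,4pm,7pm,5pm) (2pm,1pm,6pm,5pm,4pm,7pm) (2pm,1pm,7pm,4pm,5pm,6pm) (2pm,1pm,7pm,4pm,6pm,5pm) (2pm,1pm,7pm,5pm,4pm,6pm) — 8.
Standup=4pm: (2pm,1pm,5pm,3pm,6pm,7pm) (2pm,1pm,5pm,3pm,7pm,6pm) (2pm,1pm,6pm,3pm,5pm,7pm) (2pm,1pm,6pm,3pm,7pm,5pm) (2pm,1pm,6pm,5pm,3pm,7pm) (2pm,1pm,7pm,3pm,5pm,6pm) (2pm,1pm,7pm,3pm,6pm,5pm) (2pm,1pm,7pm,5pm,3pm,6pm) (3pm,1pm,6pm,5pm,2pm,7pm) (3pm,1pm,7pm,5pm,2pm,6pm) — 10.
Standup=5pm: (2pm,1pm,4pm,3pm,6pm,7pm) (2pm,1pm,4pm,3pm,7pm,6pm) (2pm,1pm,6pm,3pm,4pm,7pm) (2pm,1pm,6pm,3pm,7pm,4pm) (2pm,1pm,6pm,4pm,3pm,7pm) (2pm,1pm,7pm,3pm,4pm,6pm) (2pm,1pm,7pm,3pm,6pm,4pm) (2pm,1pm,7pm,4pm,3pm,6pm) (3pm,1pm,6pm,4pm,2pm,7pm) (3pm,1pm,7pm,4pm,2pm,6pm) — 10.
Standup=6pm: (2pm,1pm,4pm,3pm,5pm,7pm) (2pm,1pm,4pm,3pm,7pm,5pm) (2pm,1pm,5pm,3pm,4pm,7pm) (2pm,1pm,5pm,3pm,7pm,4pm) (2pm,1pm,5pm,4pm,3pm,7pm) (2pm,1pm,7pm,3pm,4pm,5pm) (2pm,1pm,7pm,3pm,5pm,4pm) (2pm,1pm,7pm,4pm,3pm,5pm) (3pm,1pm,5pm,4pm,2pm,7pm) (3pm,1pm,7pm,4pm,2pm,5pm) — 10.
Standup=7pm: (2pm,1pm,4pm,3pm,5pm,6pm) (2pm,1pm,4pm,3pm,6pm,5pm) (2pm,1pm,5pm,3pm,4pm,6pm) (2pm,1pm,5pm,3pm,6pm,4pm) (2pm,1pm,5pm,4pm,3pm,6pm) (2pm,1pm,6pm,3pm,4pm,5pm) (2pm,1pm,6pm,3pm,5pm,4pm) (2pm,1pm,6pm,4pm,3pm,5pm) (3pm,1pm,5pm,4pm,2pm,6pm) (3pm,1pm,6pm,4pm,2pm,5pm) — 10.
Summing: 8 + 10 + 10 + 10 + 10 = 48.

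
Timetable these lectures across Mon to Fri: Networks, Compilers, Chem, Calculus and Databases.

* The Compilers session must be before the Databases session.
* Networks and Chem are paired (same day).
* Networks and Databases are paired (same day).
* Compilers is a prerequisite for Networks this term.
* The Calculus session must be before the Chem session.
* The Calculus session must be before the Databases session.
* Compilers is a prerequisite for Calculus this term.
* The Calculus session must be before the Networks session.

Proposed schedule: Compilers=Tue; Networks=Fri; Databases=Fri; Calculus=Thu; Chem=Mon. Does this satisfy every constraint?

Compilers is a prerequisite for Calculus this term — holds.
The Calculus session must be before the Databases session — holds.
The Calculus session must be before the Chem session — violated.
The Calculus session must be before the Networks session — holds.
Networks and Chem are paired (same day) — violated.
Networks and Databases are paired (same day) — holds.
Compilers is a prerequisite for Networks this term — holds.
The Compilers session must be before the Databases session — holds.

Invalid. Networks and Chem are paired (same day).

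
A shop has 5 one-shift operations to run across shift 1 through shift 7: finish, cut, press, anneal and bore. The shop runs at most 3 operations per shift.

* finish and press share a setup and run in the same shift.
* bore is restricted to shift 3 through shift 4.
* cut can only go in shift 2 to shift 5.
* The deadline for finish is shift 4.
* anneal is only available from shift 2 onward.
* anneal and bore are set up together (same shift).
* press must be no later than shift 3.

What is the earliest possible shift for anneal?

Anneal is available from shift 2; anneal must be in the same shift as bore, which can't be before shift 3, so anneal is at least shift 3; anneal must be in the same shift as bore, which can't be after shift 4, so anneal is at most shift 4.
anneal at shift 3 is achievable: cut in shift 2, press in shift 1, anneal in shift 3, finish in shift 1, bore in shift 3.

shift 3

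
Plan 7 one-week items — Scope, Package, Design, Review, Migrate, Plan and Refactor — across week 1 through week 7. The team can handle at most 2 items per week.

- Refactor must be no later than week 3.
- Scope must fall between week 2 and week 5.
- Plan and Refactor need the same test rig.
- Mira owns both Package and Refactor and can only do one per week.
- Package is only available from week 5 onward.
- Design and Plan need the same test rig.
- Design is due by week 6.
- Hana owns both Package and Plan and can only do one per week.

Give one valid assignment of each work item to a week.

Plan -> week 3; Review -> week 2; Migrate -> week 3; Refactor -> week 1; Scope -> week 2; Package -> week 5; Design -> week 1

Checking: Package(week 5) != Plan(week 3); Package(week 5) != Refactor(week 1); Design(week 1) != Plan(week 3); Plan(week 3) != Refactor(week 1); Design=week 1 in [week 1,week 6]; Refactor=week 1 in [week 1,week 3]; Scope=week 2 in [week 2,week 5]; Package=week 5 in [week 5,week 7]; max 2 per week (cap 2).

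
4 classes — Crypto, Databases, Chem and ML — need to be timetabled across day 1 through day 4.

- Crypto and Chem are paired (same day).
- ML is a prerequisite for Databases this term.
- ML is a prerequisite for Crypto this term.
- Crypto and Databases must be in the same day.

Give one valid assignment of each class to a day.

Crypto=day 2, Chem=day 2, ML=day 1, Databases=day 2

Checking: ML(day 1) before Crypto(day 2); ML(day 1) before Databases(day 2); Crypto = Databases = day 2; Crypto = Chem = day 2.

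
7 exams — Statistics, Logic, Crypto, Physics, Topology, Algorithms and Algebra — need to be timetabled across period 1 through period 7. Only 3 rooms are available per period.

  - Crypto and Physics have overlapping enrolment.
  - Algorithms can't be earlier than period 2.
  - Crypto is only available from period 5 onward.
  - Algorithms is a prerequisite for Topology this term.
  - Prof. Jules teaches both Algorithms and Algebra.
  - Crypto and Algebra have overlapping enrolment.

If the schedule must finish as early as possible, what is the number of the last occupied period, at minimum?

period 5

The precedence chain requires at least 2 distinct periods.
With at most 3 per period and 7 exams, at least 3 periods are needed.
Crypto can't be placed before period 5, so the schedule must run through at least period 5.
5 works (last occupied period: period 5): for example Logic=period 1; Algebra=period 3; Algorithms=period 2; Statistics=period 1; Crypto=period 5; Topology=period 3; Physics=period 1.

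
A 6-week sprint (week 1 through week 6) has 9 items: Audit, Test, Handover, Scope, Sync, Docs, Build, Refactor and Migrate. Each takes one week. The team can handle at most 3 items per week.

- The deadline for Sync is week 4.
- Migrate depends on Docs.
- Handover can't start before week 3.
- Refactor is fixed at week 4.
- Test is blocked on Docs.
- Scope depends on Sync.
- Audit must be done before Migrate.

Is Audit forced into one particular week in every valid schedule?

Audit can be week 1 (e.g. Handover -> week 3; Build -> week 3; Docs -> week 1; Test -> week 2; Migrate -> week 2; Scope -> week 2; Audit -> week 1; Refactor -> week 4; Sync -> week 1) or week 2 (e.g. Test=week 2, Sync=week 1, Build=week 1, Migrate=week 3, Refactor=week 4, Audit=week 2, Handover=week 3, Scope=week 2, Docs=week 1).

No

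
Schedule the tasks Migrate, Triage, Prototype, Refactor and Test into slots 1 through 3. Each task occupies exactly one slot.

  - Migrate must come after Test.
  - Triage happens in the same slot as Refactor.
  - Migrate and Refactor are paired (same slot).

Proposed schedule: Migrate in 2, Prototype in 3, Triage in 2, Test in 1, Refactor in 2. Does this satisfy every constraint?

Valid

Migrate must come after Test — holds.
Migrate and Refactor are paired (same slot) — holds.
Triage happens in the same slot as Refactor — holds.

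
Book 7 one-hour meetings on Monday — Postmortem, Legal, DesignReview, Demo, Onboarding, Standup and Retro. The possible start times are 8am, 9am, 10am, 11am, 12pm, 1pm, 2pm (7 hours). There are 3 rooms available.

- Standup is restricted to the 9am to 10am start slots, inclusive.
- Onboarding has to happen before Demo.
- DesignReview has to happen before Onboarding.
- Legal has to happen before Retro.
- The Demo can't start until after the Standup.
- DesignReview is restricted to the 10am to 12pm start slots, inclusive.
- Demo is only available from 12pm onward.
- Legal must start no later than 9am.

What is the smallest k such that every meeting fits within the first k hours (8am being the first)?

The precedence chain requires at least 3 distinct hours.
With at most 3 per hour and 7 meetings, at least 3 hours are needed.
Demo can't be placed before 12pm — that is hour 5 counting from 8am — so the schedule must run through at least 5 hours.
5 works (last occupied hour: 12pm): for example Postmortem=8am; Retro=9am; DesignReview=10am; Demo=12pm; Legal=8am; Standup=9am; Onboarding=11am.

5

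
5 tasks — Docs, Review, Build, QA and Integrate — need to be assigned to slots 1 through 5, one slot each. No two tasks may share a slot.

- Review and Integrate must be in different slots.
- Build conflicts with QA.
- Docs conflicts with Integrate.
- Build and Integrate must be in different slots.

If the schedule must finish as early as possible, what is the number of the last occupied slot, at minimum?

5

With at most 1 per slot and 5 tasks, at least 5 slots are needed.
5 works (last occupied slot: 5): for example Integrate=5, QA=4, Docs=1, Review=2, Build=3.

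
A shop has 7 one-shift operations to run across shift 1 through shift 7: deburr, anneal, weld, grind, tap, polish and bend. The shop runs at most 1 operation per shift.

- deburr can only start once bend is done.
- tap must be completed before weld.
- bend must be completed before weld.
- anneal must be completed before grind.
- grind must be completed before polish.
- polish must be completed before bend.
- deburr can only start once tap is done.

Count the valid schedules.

Splitting on deburr: it can be shift 6 (5), shift 7 (5). Listing each branch's schedules as (anneal, weld, grind, tap, polish, bend) by shift number:
deburr=shift 6: (1,7,2,3,4,5) (1,7,2,4,3,5) (1,7,2,5,3,4) (1,7,3,2,4,5) (2,7,3,1,4,5) — 5.
deburr=shift 7: (1,6,2,3,4,5) (1,6,2,4,3,5) (1,6,2,5,3,4) (1,6,3,2,4,5) (2,6,3,1,4,5) — 5.
Summing: 5 + 5 = 10.

10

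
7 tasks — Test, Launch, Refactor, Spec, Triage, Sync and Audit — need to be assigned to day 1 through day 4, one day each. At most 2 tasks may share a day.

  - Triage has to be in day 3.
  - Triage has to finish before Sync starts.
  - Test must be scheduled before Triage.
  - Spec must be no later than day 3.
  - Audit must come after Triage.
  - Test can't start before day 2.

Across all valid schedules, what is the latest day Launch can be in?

day 3

Launch at day 3 is achievable: Triage -> day 3, Launch -> day 3, Sync -> day 4, Test -> day 2, Refactor -> day 1, Audit -> day 4, Spec -> day 1.
Nothing later works — the capacity limit rule out every day after day 3.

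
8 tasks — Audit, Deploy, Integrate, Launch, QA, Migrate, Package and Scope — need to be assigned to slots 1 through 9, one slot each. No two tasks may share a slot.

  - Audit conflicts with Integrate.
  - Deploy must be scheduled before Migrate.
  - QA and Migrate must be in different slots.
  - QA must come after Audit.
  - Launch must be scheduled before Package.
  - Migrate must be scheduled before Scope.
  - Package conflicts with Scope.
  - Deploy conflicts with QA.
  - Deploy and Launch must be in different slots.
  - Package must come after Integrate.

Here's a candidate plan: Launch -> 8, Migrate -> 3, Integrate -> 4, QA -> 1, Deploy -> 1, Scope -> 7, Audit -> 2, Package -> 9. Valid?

No. Deploy conflicts with QA is not satisfied.

Audit conflicts with Integrate — holds.
Package conflicts with Scope — holds.
Package must come after Integrate — holds.
Deploy must be scheduled before Migrate — holds.
No two tasks may share a slot — violated.
QA must come after Audit — violated.
Deploy conflicts with QA — violated.
QA and Migrate must be in different slots — holds.
Launch must be scheduled before Package — holds.
Migrate must be scheduled before Scope — holds.
Deploy and Launch must be in different slots — holds.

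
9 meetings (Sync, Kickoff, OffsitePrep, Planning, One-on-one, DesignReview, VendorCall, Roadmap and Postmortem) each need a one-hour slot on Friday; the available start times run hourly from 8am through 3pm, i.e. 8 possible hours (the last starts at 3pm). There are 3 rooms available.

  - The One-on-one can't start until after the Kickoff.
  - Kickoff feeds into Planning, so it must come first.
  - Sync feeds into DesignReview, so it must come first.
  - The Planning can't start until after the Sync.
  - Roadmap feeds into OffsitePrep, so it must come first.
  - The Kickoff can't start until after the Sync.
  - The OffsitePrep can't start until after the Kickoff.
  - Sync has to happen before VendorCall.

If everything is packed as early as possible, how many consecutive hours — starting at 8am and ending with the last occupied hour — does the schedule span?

3

The precedence chain requires at least 3 distinct hours.
With at most 3 per hour and 9 meetings, at least 3 hours are needed.
3 works (last occupied hour: 10am): for example VendorCall in 9am; DesignReview in 9am; Sync in 8am; Postmortem in 8am; One-on-one in 10am; Roadmap in 8am; Planning in 10am; OffsitePrep in 10am; Kickoff in 9am.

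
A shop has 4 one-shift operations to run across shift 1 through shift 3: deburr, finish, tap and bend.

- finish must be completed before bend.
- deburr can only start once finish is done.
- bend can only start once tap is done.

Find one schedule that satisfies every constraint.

finish -> shift 1, deburr -> shift 2, tap -> shift 1, bend -> shift 2

Checking: finish(shift 1) before bend(shift 2); finish(shift 1) before deburr(shift 2); tap(shift 1) before bend(shift 2).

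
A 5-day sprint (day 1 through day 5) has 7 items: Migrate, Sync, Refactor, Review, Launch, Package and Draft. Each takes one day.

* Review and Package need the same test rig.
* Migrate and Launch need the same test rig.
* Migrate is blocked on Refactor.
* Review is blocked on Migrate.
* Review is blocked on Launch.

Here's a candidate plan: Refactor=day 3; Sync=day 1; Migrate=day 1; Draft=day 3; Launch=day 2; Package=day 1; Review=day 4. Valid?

Migrate and Launch need the same test rig — holds.
Review is blocked on Launch — holds.
Migrate is blocked on Refactor — violated.
Review is blocked on Migrate — holds.
Review and Package need the same test rig — holds.

No — it violates: Migrate is blocked on Refactor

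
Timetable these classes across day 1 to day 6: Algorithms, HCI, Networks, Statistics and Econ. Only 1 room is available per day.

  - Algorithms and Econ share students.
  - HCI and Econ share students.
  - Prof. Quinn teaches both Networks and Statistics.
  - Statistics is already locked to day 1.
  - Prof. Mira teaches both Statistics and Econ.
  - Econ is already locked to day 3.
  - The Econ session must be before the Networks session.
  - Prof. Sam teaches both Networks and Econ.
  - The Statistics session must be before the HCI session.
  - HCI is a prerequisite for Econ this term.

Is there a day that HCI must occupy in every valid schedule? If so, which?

Statistics is fixed at day 1 and must come before HCI, so HCI is at least day 2.
Econ is fixed at day 3 and must come after HCI, so HCI is at most day 2.
So HCI must be day 2.

day 2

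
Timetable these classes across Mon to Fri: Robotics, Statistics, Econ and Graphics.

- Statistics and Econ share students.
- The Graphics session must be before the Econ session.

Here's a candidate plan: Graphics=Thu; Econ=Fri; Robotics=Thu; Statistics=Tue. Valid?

Statistics and Econ share students — holds.
The Graphics session must be before the Econ session — holds.

Yes, all constraints hold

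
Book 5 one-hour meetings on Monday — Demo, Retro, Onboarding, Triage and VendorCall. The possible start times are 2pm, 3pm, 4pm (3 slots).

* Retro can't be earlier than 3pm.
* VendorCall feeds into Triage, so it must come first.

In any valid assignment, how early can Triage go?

3pm

Precedence pushes Triage to at least 3pm.
Triage at 3pm is achievable: Onboarding=2pm; Retro=3pm; Demo=2pm; VendorCall=2pm; Triage=3pm.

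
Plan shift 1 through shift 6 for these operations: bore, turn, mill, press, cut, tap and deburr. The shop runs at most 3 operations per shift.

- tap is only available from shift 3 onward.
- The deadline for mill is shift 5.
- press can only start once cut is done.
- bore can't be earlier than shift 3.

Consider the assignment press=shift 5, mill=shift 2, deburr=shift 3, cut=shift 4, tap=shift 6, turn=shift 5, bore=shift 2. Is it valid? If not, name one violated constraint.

The deadline for mill is shift 5 — holds.
press can only start once cut is done — holds.
The shop runs at most 3 operations per shift — holds.
tap is only available from shift 3 onward — holds.
bore can't be earlier than shift 3 — violated.

Invalid. bore can't be earlier than shift 3.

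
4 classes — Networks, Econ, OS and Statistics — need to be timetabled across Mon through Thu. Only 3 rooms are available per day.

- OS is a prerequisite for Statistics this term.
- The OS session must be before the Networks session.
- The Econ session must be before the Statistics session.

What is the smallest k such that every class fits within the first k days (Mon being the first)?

2 days

The precedence chain requires at least 2 distinct days.
With at most 3 per day and 4 classes, at least 2 days are needed.
2 works (last occupied day: Tue): for example Statistics -> Tue; Econ -> Mon; Networks -> Tue; OS -> Mon.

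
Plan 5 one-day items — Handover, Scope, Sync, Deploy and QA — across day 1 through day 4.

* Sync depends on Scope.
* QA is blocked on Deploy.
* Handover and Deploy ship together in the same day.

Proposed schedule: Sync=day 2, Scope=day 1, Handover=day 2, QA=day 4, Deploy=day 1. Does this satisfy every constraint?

No. Handover and Deploy ship together in the same day is not satisfied.

QA is blocked on Deploy — holds.
Sync depends on Scope — holds.
Handover and Deploy ship together in the same day — violated.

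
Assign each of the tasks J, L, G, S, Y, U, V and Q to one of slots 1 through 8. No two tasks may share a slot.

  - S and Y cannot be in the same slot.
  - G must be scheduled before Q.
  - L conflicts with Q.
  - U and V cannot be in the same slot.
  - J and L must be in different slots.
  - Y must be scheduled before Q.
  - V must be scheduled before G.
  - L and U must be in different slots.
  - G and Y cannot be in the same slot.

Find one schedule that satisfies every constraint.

J in 5; V in 1; S in 7; L in 6; Q in 4; U in 8; G in 2; Y in 3

Checking: Y(3) before Q(4); V(1) before G(2); G(2) before Q(4); U(8) != V(1); L(6) != U(8); L(6) != Q(4); S(7) != Y(3); G(2) != Y(3); J(5) != L(6); max 1 per slot (cap 1).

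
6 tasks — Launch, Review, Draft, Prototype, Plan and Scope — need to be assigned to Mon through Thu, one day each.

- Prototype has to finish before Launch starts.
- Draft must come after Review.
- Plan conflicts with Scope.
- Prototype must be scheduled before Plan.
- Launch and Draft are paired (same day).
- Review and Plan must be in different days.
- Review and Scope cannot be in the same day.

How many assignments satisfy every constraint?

Splitting on Launch: it can be Tue (6), Wed (18), Thu (30). Listing each branch's schedules as (Review, Draft, Prototype, Plan, Scope):
Launch=Tue: (Mon,Tue,Mon,Tue,Wed) (Mon,Tue,Mon,Tue,Thu) (Mon,Tue,Mon,Wed,Tue) (Mon,Tue,Mon,Wed,Thu) (Mon,Tue,Mon,Thu,Tue) (Mon,Tue,Mon,Thu,Wed) — 6.
Launch=Wed: (Mon,Wed,Mon,Tue,Wed) (Mon,Wed,Mon,Tue,Thu) (Mon,Wed,Mon,Wed,Tue) (Mon,Wed,Mon,Wed,Thu) (Mon,Wed,Mon,Thu,Tue) (Mon,Wed,Mon,Thu,Wed) (Mon,Wed,Tue,Wed,Tue) (Mon,Wed,Tue,Wed,Thu) (Mon,Wed,Tue,Thu,Tue) (Mon,Wed,Tue,Thu,Wed) (Tue,Wed,Mon,Wed,Mon) (Tue,Wed,Mon,Wed,Thu) (Tue,Wed,Mon,Thu,Mon) (Tue,Wed,Mon,Thu,Wed) (Tue,Wed,Tue,Wed,Mon) (Tue,Wed,Tue,Wed,Thu) (Tue,Wed,Tue,Thu,Mon) (Tue,Wed,Tue,Thu,Wed) — 18.
Launch=Thu: (Mon,Thu,Mon,Tue,Wed) (Mon,Thu,Mon,Tue,Thu) (Mon,Thu,Mon,Wed,Tue) (Mon,Thu,Mon,Wed,Thu) (Mon,Thu,Mon,Thu,Tue) (Mon,Thu,Mon,Thu,Wed) (Mon,Thu,Tue,Wed,Tue) (Mon,Thu,Tue,Wed,Thu) (Mon,Thu,Tue,Thu,Tue) (Mon,Thu,Tue,Thu,Wed) (Mon,Thu,Wed,Thu,Tue) (Mon,Thu,Wed,Thu,Wed) (Tue,Thu,Mon,Wed,Mon) (Tue,Thu,Mon,Wed,Thu) (Tue,Thu,Mon,Thu,Mon) (Tue,Thu,Mon,Thu,Wed) (Tue,Thu,Tue,Wed,Mon) (Tue,Thu,Tue,Wed,Thu) (Tue,Thu,Tue,Thu,Mon) (Tue,Thu,Tue,Thu,Wed) (Tue,Thu,Wed,Thu,Mon) (Tue,Thu,Wed,Thu,Wed) (Wed,Thu,Mon,Tue,Mon) (Wed,Thu,Mon,Tue,Thu) (Wed,Thu,Mon,Thu,Mon) (Wed,Thu,Mon,Thu,Tue) (Wed,Thu,Tue,Thu,Mon) (Wed,Thu,Tue,Thu,Tue) (Wed,Thu,Wed,Thu,Mon) (Wed,Thu,Wed,Thu,Tue) — 30.
Summing: 6 + 18 + 30 = 54.

54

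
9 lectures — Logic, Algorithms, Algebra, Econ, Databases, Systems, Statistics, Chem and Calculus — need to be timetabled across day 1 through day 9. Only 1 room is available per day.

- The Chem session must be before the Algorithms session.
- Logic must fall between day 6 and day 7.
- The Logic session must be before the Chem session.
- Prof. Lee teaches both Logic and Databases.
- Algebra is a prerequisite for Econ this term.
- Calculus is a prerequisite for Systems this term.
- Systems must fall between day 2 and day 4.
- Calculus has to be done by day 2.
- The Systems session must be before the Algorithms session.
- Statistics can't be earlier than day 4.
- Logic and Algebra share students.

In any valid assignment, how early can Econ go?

day 3

Precedence pushes Econ to at least day 2.
Econ at day 3 is achievable: Chem=day 7; Systems=day 4; Algorithms=day 8; Calculus=day 1; Econ=day 3; Statistics=day 5; Databases=day 9; Algebra=day 2; Logic=day 6.
Nothing earlier works — the conflict and capacity constraints rule out every day before day 3.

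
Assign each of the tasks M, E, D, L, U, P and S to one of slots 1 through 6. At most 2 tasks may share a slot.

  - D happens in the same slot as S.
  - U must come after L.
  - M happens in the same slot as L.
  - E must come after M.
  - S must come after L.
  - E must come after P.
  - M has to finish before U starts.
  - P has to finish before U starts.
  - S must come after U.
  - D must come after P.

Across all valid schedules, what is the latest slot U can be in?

Precedence pushes U to at least 2; downstream work caps U at 5.
U at 5 is achievable: P in 1; D in 6; S in 6; E in 3; L in 2; U in 5; M in 2.

5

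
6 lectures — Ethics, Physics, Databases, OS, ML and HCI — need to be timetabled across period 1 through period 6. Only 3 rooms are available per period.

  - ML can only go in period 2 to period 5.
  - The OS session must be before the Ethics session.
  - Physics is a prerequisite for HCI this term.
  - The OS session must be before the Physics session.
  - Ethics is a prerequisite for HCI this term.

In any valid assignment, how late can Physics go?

Precedence pushes Physics to at least period 2; downstream work caps Physics at period 5.
Physics at period 5 is achievable: HCI -> period 6; ML -> period 2; Ethics -> period 2; Physics -> period 5; OS -> period 1; Databases -> period 1.

period 5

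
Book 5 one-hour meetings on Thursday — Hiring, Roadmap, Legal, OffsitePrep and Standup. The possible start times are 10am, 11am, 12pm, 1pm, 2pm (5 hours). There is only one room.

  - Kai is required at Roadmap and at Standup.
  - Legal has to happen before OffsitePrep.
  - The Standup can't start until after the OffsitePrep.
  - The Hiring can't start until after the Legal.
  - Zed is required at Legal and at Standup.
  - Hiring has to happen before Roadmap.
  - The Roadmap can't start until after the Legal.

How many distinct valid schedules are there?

Splitting on Hiring: it can be 11am (3), 12pm (2), 1pm (1). Listing each branch's schedules as (Roadmap, Legal, OffsitePrep, Standup):
Hiring=11am: (12pm,10am,1pm,2pm) (1pm,10am,12pm,2pm) (2pm,10am,12pm,1pm) — 3.
Hiring=12pm: (1pm,10am,11am,2pm) (2pm,10am,11am,1pm) — 2.
Hiring=1pm: (2pm,10am,11am,12pm) — 1.
Summing: 3 + 2 + 1 = 6.

6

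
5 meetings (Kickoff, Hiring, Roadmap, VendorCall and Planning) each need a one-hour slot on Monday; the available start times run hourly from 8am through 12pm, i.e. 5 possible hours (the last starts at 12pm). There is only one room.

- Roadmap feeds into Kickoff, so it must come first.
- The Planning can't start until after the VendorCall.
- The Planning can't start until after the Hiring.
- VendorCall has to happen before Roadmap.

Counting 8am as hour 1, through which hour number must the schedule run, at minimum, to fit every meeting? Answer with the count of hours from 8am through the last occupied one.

5

The precedence chain requires at least 3 distinct hours.
With at most 1 per hour and 5 meetings, at least 5 hours are needed.
5 works (last occupied hour: 12pm): for example VendorCall -> 8am, Planning -> 11am, Kickoff -> 12pm, Roadmap -> 9am, Hiring -> 10am.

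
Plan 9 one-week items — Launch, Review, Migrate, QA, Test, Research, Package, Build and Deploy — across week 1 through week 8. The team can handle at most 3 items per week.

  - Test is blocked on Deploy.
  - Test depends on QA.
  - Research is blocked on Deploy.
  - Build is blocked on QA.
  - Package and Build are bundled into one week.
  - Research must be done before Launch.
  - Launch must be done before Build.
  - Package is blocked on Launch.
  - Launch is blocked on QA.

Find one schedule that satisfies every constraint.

Test -> week 2, Research -> week 2, Review -> week 1, Build -> week 4, Deploy -> week 1, Launch -> week 3, Package -> week 4, QA -> week 1, Migrate -> week 2

Checking: Launch(week 3) before Package(week 4); Deploy(week 1) before Test(week 2); Research(week 2) before Launch(week 3); QA(week 1) before Test(week 2); Deploy(week 1) before Research(week 2); Launch(week 3) before Build(week 4); QA(week 1) before Build(week 4); QA(week 1) before Launch(week 3); Package = Build = week 4; max 3 per week (cap 3).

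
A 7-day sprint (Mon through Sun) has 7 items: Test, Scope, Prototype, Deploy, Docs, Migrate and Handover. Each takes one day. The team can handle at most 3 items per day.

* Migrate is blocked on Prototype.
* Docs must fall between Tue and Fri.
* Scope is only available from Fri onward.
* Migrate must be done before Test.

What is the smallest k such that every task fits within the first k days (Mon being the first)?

The precedence chain requires at least 3 distinct days.
With at most 3 per day and 7 tasks, at least 3 days are needed.
Scope can't be placed before Fri — that is day 5 counting from Mon — so the schedule must run through at least 5 days.
5 works (last occupied day: Fri): for example Deploy in Mon; Migrate in Tue; Test in Wed; Scope in Fri; Handover in Mon; Prototype in Mon; Docs in Tue.

5 days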